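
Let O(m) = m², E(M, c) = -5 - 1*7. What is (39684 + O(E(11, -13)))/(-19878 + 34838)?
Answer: 9957/3740 ≈ 2.6623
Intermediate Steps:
E(M, c) = -12 (E(M, c) = -5 - 7 = -12)
(39684 + O(E(11, -13)))/(-19878 + 34838) = (39684 + (-12)²)/(-19878 + 34838) = (39684 + 144)/14960 = 39828*(1/14960) = 9957/3740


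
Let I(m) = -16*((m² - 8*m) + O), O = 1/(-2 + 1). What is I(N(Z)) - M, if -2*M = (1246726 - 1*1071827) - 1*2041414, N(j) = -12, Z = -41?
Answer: -1874163/2 ≈ -9.3708e+5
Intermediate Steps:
O = -1 (O = 1/(-1) = -1)
M = 1866515/2 (M = -((1246726 - 1*1071827) - 1*2041414)/2 = -((1246726 - 1071827) - 2041414)/2 = -(174899 - 2041414)/2 = -½*(-1866515) = 1866515/2 ≈ 9.3326e+5)
I(m) = 16 - 16*m² + 128*m (I(m) = -16*((m² - 8*m) - 1) = -16*(-1 + m² - 8*m) = 16 - 16*m² + 128*m)
I(N(Z)) - M = (16 - 16*(-12)² + 128*(-12)) - 1*1866515/2 = (16 - 16*144 - 1536) - 1866515/2 = (16 - 2304 - 1536) - 1866515/2 = -3824 - 1866515/2 = -1874163/2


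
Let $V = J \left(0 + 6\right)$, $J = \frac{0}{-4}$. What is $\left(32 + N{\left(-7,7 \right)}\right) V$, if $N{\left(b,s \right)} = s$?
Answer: $0$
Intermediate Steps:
$J = 0$ ($J = 0 \left(- \frac{1}{4}\right) = 0$)
$V = 0$ ($V = 0 \left(0 + 6\right) = 0 \cdot 6 = 0$)
$\left(32 + N{\left(-7,7 \right)}\right) V = \left(32 + 7\right) 0 = 39 \cdot 0 = 0$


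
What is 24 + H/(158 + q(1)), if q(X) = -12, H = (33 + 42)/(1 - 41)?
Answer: 28017/1168 ≈ 23.987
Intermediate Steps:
H = -15/8 (H = 75/(-40) = 75*(-1/40) = -15/8 ≈ -1.8750)
24 + H/(158 + q(1)) = 24 - 15/8/(158 - 12) = 24 - 15/8/146 = 24 + (1/146)*(-15/8) = 24 - 15/1168 = 28017/1168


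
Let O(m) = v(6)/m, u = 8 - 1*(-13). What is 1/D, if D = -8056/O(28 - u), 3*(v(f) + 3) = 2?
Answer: 1/24168 ≈ 4.1377e-5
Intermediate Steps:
v(f) = -7/3 (v(f) = -3 + (1/3)*2 = -3 + 2/3 = -7/3)
u = 21 (u = 8 + 13 = 21)
O(m) = -7/(3*m)
D = 24168 (D = -8056/((-7/(3*(28 - 1*21)))) = -8056/((-7/(3*(28 - 21)))) = -8056/((-7/3/7)) = -8056/((-7/3*1/7)) = -8056/(-1/3) = -8056*(-3) = 24168)
1/D = 1/24168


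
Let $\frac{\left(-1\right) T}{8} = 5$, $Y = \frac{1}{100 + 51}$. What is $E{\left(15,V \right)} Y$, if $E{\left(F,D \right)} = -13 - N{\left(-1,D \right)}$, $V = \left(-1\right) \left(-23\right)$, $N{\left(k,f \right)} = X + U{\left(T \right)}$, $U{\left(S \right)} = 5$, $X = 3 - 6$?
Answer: $- \frac{15}{151} \approx -0.099338$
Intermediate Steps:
$Y = \frac{1}{151} \approx 0.0066225$
$T = -40$ ($T = \left(-8\right) 5 = -40$)
$X = -3$ ($X = 3 - 6 = -3$)
$N{\left(k,f \right)} = 2$ ($N{\left(k,f \right)} = -3 + 5 = 2$)
$V = 23$
$E{\left(F,D \right)} = -15$ ($E{\left(F,D \right)} = -13 - 2 = -15$)
$E{\left(15,V \right)} Y = \left(-15\right) \frac{1}{151} = - \frac{15}{151}$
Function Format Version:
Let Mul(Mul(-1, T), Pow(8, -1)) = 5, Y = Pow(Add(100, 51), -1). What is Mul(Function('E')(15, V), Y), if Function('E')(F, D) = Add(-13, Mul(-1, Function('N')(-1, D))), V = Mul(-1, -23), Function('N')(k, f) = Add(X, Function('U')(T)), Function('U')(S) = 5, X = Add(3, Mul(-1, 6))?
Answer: Rational(-15, 151) ≈ -0.099338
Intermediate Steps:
Y = Rational(1, 151) (Y = Pow(151, -1) = Rational(1, 151) ≈ 0.0066225)
T = -40 (T = Mul(-8, 5) = -40)
X = -3 (X = Add(3, -6) = -3)
Function('N')(k, f) = 2 (Function('N')(k, f) = Add(-3, 5) = 2)
V = 23
Function('E')(F, D) = -15 (Function('E')(F, D) = Add(-13, Mul(-1, 2)) = Add(-13, -2) = -15)
Mul(Function('E')(15, V), Y) = Mul(-15, Rational(1, 151)) = Rational(-15, 151)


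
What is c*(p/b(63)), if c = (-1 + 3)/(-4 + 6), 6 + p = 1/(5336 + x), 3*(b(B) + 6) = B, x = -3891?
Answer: -8669/21675 ≈ -0.39995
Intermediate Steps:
b(B) = -6 + B/3
p = -8669/1445 (p = -6 + 1/(5336 - 3891) = -6 + 1/1445 = -8669/1445 ≈ -5.9993)
c = 1 (c = 2/2 = 2*(½) = 1)
c*(p/b(63)) = 1*(-8669/(1445*(-6 + (⅓)*63))) = 1*(-8669/(1445*(-6 + 21))) = 1*(-8669/1445/15) = 1*(-8669/1445*1/15) = 1*(-8669/21675) = -8669/21675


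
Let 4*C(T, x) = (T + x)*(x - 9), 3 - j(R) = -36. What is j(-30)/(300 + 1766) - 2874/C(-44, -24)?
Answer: -1971935/386342 ≈ -5.1041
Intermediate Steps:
j(R) = 39 (j(R) = 3 - 1*(-36) = 3 + 36 = 39)
C(T, x) = (-9 + x)*(T + x)/4 (C(T, x) = ((T + x)*(x - 9))/4 = ((T + x)*(-9 + x))/4 = ((-9 + x)*(T + x))/4 = (-9 + x)*(T + x)/4)
j(-30)/(300 + 1766) - 2874/C(-44, -24) = 39/(300 + 1766) - 2874/(-9/4*(-44) - 9/4*(-24) + (1/4)*(-24)**2 + (1/4)*(-44)*(-24)) = 39/2066 - 2874/(99 + 54 + (1/4)*576 + 264) = 39*(1/2066) - 2874/(99 + 54 + 144 + 264) = 39/2066 - 2874/561 = 39/2066 - 2874*1/561 = 39/2066 - 958/187 = -1971935/386342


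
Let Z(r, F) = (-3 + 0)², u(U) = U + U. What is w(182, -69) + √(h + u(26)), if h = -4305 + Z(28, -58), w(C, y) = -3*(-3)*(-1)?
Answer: -9 + 2*I*√1061 ≈ -9.0 + 65.146*I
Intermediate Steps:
w(C, y) = -9 (w(C, y) = 9*(-1) = -9)
u(U) = 2*U
Z(r, F) = 9 (Z(r, F) = (-3)² = 9)
h = -4296 (h = -4305 + 9 = -4296)
w(182, -69) + √(h + u(26)) = -9 + √(-4296 + 2*26) = -9 + √(-4296 + 52) = -9 + √(-4244) = -9 + 2*I*√1061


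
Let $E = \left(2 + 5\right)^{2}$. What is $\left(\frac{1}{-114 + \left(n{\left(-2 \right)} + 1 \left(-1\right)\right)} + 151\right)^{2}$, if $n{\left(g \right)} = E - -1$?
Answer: $\frac{96314596}{4225} \approx 22796.0$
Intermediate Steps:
$E = 49$ ($E = 7^{2} = 49$)
$n{\left(g \right)} = 50$ ($n{\left(g \right)} = 49 - -1 = 49 + 1 = 50$)
$\left(\frac{1}{-114 + \left(n{\left(-2 \right)} + 1 \left(-1\right)\right)} + 151\right)^{2} = \left(\frac{1}{-114 + \left(50 + 1 \left(-1\right)\right)} + 151\right)^{2} = \left(\frac{1}{-114 + \left(50 - 1\right)} + 151\right)^{2} = \left(\frac{1}{-114 + 49} + 151\right)^{2} = \left(\frac{1}{-65} + 151\right)^{2} = \left(- \frac{1}{65} + 151\right)^{2} = \left(\frac{9814}{65}\right)^{2} = \frac{96314596}{4225}$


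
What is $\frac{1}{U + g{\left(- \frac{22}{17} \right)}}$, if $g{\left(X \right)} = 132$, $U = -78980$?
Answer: $- \frac{1}{78848} \approx -1.2683 \cdot 10^{-5}$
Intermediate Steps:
$\frac{1}{U + g{\left(- \frac{22}{17} \right)}} = \frac{1}{-78980 + 132} = \frac{1}{-78848} = - \frac{1}{78848}$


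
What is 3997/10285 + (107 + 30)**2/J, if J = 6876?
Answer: 220522537/70719660 ≈ 3.1183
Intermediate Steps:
3997/10285 + (107 + 30)**2/J = 3997/10285 + (107 + 30)**2/6876 = 3997*(1/10285) + 137**2*(1/6876) = 3997/10285 + 18769*(1/6876) = 3997/10285 + 18769/6876 = 220522537/70719660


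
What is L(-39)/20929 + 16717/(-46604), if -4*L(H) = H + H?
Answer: -348961315/975375116 ≈ -0.35777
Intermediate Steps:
L(H) = -H/2 (L(H) = -(H + H)/4 = -H/2)
L(-39)/20929 + 16717/(-46604) = -1/2*(-39)/20929 + 16717/(-46604) = (39/2)*(1/20929) + 16717*(-1/46604) = 39/41858 - 16717/46604 = -348961315/975375116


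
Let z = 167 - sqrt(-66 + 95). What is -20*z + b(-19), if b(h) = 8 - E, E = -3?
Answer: -3329 + 20*sqrt(29) ≈ -3221.3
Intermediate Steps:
b(h) = 11 (b(h) = 8 - 1*(-3) = 8 + 3 = 11)
z = 167 - sqrt(29) ≈ 161.61
-20*z + b(-19) = -20*(167 - sqrt(29)) + 11 = (-3340 + 20*sqrt(29)) + 11 = -3329 + 20*sqrt(29)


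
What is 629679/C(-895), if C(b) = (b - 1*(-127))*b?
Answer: 209893/229120 ≈ 0.91608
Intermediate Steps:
C(b) = b*(127 + b) (C(b) = (b + 127)*b = (127 + b)*b = b*(127 + b))
629679/C(-895) = 629679/((-895*(127 - 895))) = 629679/((-895*(-768))) = 629679/687360 = 629679*(1/687360) = 209893/229120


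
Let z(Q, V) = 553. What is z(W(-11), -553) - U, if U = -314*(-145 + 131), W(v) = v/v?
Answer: -3843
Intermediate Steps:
W(v) = 1
U = 4396 (U = -314*(-14) = 4396)
z(W(-11), -553) - U = 553 - 1*4396 = 553 - 4396 = -3843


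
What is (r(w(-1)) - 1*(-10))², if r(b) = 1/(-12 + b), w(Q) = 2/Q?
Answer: 19321/196 ≈ 98.577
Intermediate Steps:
(r(w(-1)) - 1*(-10))² = (1/(-12 + 2/(-1)) - 1*(-10))² = (1/(-12 + 2*(-1)) + 10)² = (1/(-12 - 2) + 10)² = (1/(-14) + 10)² = (-1/14 + 10)² = (139/14)² = 19321/196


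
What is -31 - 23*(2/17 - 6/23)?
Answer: -471/17 ≈ -27.706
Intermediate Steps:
-31 - 23*(2/17 - 6/23) = -31 - 23*(-56/391) = -31 + 56/17 = -471/17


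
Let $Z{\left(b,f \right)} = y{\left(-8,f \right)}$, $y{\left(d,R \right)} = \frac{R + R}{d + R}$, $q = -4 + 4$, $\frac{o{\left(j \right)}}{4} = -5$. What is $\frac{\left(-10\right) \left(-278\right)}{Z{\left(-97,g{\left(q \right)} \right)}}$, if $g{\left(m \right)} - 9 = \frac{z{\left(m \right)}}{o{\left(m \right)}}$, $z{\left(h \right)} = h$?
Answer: $\frac{1390}{9} \approx 154.44$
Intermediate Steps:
$o{\left(j \right)} = -20$ ($o{\left(j \right)} = 4 \left(-5\right) = -20$)
$q = 0$
$y{\left(d,R \right)} = \frac{2 R}{R + d}$
$g{\left(m \right)} = 9 - \frac{m}{20}$ ($g{\left(m \right)} = 9 + \frac{m}{-20} = 9 + m \left(- \frac{1}{20}\right) = 9 - \frac{m}{20}$)
$Z{\left(b,f \right)} = \frac{2 f}{-8 + f}$ ($Z{\left(b,f \right)} = \frac{2 f}{f - 8} = \frac{2 f}{-8 + f}$)
$\frac{\left(-10\right) \left(-278\right)}{Z{\left(-97,g{\left(q \right)} \right)}} = \frac{\left(-10\right) \left(-278\right)}{2 \left(9 - 0\right) \frac{1}{-8 + \left(9 - 0\right)}} = \frac{2780}{2 \left(9 + 0\right) \frac{1}{-8 + \left(9 + 0\right)}} = \frac{2780}{2 \cdot 9 \frac{1}{-8 + 9}} = \frac{2780}{2 \cdot 9 \cdot 1^{-1}} = \frac{2780}{2 \cdot 9 \cdot 1} = \frac{2780}{18} = 2780 \cdot \frac{1}{18} = \frac{1390}{9}$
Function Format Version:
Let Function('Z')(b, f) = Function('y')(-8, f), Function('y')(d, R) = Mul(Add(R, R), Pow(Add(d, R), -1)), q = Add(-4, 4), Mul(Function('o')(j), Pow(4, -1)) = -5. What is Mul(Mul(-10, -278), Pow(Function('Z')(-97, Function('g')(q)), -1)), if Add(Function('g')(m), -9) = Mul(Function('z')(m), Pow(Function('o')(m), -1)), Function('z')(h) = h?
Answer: Rational(1390, 9) ≈ 154.44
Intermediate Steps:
Function('o')(j) = -20 (Function('o')(j) = Mul(4, -5) = -20)
q = 0
Function('y')(d, R) = Mul(2, R, Pow(Add(R, d), -1)) (Function('y')(d, R) = Mul(Mul(2, R), Pow(Add(R, d), -1)) = Mul(2, R, Pow(Add(R, d), -1)))
Function('g')(m) = Add(9, Mul(Rational(-1, 20), m)) (Function('g')(m) = Add(9, Mul(m, Pow(-20, -1))) = Add(9, Mul(m, Rational(-1, 20))) = Add(9, Mul(Rational(-1, 20), m)))
Function('Z')(b, f) = Mul(2, f, Pow(Add(-8, f), -1)) (Function('Z')(b, f) = Mul(2, f, Pow(Add(f, -8), -1)) = Mul(2, f, Pow(Add(-8, f), -1)))
Mul(Mul(-10, -278), Pow(Function('Z')(-97, Function('g')(q)), -1)) = Mul(Mul(-10, -278), Pow(Mul(2, Add(9, Mul(Rational(-1, 20), 0)), Pow(Add(-8, Add(9, Mul(Rational(-1, 20), 0))), -1)), -1)) = Mul(2780, Pow(Mul(2, Add(9, 0), Pow(Add(-8, Add(9, 0)), -1)), -1)) = Mul(2780, Pow(Mul(2, 9, Pow(Add(-8, 9), -1)), -1)) = Mul(2780, Pow(Mul(2, 9, Pow(1, -1)), -1)) = Mul(2780, Pow(Mul(2, 9, 1), -1)) = Mul(2780, Pow(18, -1)) = Mul(2780, Rational(1, 18)) = Rational(1390, 9)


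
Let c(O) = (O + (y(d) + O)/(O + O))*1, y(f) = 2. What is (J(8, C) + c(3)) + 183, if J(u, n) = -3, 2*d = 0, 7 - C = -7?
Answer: 1103/6 ≈ 183.83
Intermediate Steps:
C = 14 (C = 7 - 1*(-7) = 7 + 7 = 14)
d = 0 (d = (½)*0 = 0)
c(O) = O + (2 + O)/(2*O) (c(O) = (O + (2 + O)/(O + O))*1 = (O + (2 + O)/((2*O)))*1 = (O + (2 + O)*(1/(2*O)))*1 = (O + (2 + O)/(2*O))*1 = O + (2 + O)/(2*O))
(J(8, C) + c(3)) + 183 = (-3 + (½ + 3 + 1/3)) + 183 = (-3 + (½ + 3 + ⅓)) + 183 = (-3 + 23/6) + 183 = ⅚ + 183 = 1103/6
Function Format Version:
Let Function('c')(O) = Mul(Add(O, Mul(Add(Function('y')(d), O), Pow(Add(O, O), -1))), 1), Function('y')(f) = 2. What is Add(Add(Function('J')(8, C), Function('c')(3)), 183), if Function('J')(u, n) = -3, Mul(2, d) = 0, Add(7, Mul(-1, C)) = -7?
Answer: Rational(1103, 6) ≈ 183.83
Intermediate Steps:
C = 14 (C = Add(7, Mul(-1, -7)) = Add(7, 7) = 14)
d = 0 (d = Mul(Rational(1, 2), 0) = 0)
Function('c')(O) = Add(O, Mul(Rational(1, 2), Pow(O, -1), Add(2, O))) (Function('c')(O) = Mul(Add(O, Mul(Add(2, O), Pow(Add(O, O), -1))), 1) = Mul(Add(O, Mul(Add(2, O), Pow(Mul(2, O), -1))), 1) = Mul(Add(O, Mul(Add(2, O), Mul(Rational(1, 2), Pow(O, -1)))), 1) = Mul(Add(O, Mul(Rational(1, 2), Pow(O, -1), Add(2, O))), 1) = Add(O, Mul(Rational(1, 2), Pow(O, -1), Add(2, O))))
Add(Add(Function('J')(8, C), Function('c')(3)), 183) = Add(Add(-3, Add(Rational(1, 2), 3, Pow(3, -1))), 183) = Add(Add(-3, Add(Rational(1, 2), 3, Rational(1, 3))), 183) = Add(Add(-3, Rational(23, 6)), 183) = Add(Rational(5, 6), 183) = Rational(1103, 6)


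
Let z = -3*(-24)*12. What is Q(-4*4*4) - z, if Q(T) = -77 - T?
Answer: -877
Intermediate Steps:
z = 864 (z = 72*12 = 864)
Q(-4*4*4) - z = (-77 - (-4*4)*4) - 1*864 = (-77 - (-16)*4) - 864 = (-77 - 1*(-64)) - 864 = (-77 + 64) - 864 = -13 - 864 = -877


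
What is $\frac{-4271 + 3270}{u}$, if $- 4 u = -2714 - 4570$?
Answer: $- \frac{1001}{1821} \approx -0.5497$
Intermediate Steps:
$u = 1821$ ($u = - \frac{-2714 - 4570}{4} = \left(- \frac{1}{4}\right) \left(-7284\right) = 1821$)
$\frac{-4271 + 3270}{u} = \frac{-4271 + 3270}{1821} = \left(-1001\right) \frac{1}{1821} = - \frac{1001}{1821}$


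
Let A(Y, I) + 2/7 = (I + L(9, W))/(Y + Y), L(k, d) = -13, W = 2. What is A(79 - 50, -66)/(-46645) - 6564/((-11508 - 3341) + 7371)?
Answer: 62156590731/70808695930 ≈ 0.87781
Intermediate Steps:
A(Y, I) = -2/7 + (-13 + I)/(2*Y) (A(Y, I) = -2/7 + (I - 13)/(Y + Y) = -2/7 + (-13 + I)/((2*Y)) = -2/7 + (-13 + I)*(1/(2*Y)) = -2/7 + (-13 + I)/(2*Y))
A(79 - 50, -66)/(-46645) - 6564/((-11508 - 3341) + 7371) = ((-91 - 4*(79 - 50) + 7*(-66))/(14*(79 - 50)))/(-46645) - 6564/((-11508 - 3341) + 7371) = ((1/14)*(-91 - 4*29 - 462)/29)*(-1/46645) - 6564/(-14849 + 7371) = ((1/14)*(1/29)*(-91 - 116 - 462))*(-1/46645) - 6564/(-7478) = ((1/14)*(1/29)*(-669))*(-1/46645) - 6564*(-1/7478) = -669/406*(-1/46645) + 3282/3739 = 669/18937870 + 3282/3739 = 62156590731/70808695930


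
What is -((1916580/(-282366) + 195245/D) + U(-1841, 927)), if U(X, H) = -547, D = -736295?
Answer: 78360649988/141431751 ≈ 554.05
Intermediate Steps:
-((1916580/(-282366) + 195245/D) + U(-1841, 927)) = -((1916580/(-282366) + 195245/(-736295)) - 547) = -((1916580*(-1/282366) + 195245*(-1/736295)) - 547) = -((-319430/47061 - 39049/147259) - 547) = -(-997482191/141431751 - 547) = -1*(-78360649988/141431751) = 78360649988/141431751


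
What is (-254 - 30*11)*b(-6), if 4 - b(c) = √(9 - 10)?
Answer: -2336 + 584*I ≈ -2336.0 + 584.0*I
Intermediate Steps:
b(c) = 4 - I (b(c) = 4 - √(9 - 10) = 4 - √(-1) = 4 - I)
(-254 - 30*11)*b(-6) = (-254 - 30*11)*(4 - I) = (-254 - 330)*(4 - I) = -584*(4 - I) = -2336 + 584*I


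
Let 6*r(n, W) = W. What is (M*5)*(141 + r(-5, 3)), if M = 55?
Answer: 77825/2 ≈ 38913.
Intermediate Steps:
r(n, W) = W/6
(M*5)*(141 + r(-5, 3)) = (55*5)*(141 + (⅙)*3) = 275*(141 + ½) = 275*(283/2) = 77825/2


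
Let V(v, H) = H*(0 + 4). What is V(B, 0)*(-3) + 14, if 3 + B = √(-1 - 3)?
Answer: 14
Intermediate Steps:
B = -3 + 2*I (B = -3 + √(-1 - 3) = -3 + √(-4) = -3 + 2*I ≈ -3.0 + 2.0*I)
V(v, H) = 4*H (V(v, H) = H*4 = 4*H)
V(B, 0)*(-3) + 14 = (4*0)*(-3) + 14 = 0*(-3) + 14 = 0 + 14 = 14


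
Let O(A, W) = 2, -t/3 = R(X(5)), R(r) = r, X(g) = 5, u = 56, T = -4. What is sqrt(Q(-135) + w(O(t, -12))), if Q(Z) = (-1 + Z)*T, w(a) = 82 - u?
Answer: sqrt(570) ≈ 23.875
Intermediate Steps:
t = -15 (t = -3*5 = -15)
w(a) = 26 (w(a) = 82 - 1*56 = 82 - 56 = 26)
Q(Z) = 4 - 4*Z (Q(Z) = (-1 + Z)*(-4) = 4 - 4*Z)
sqrt(Q(-135) + w(O(t, -12))) = sqrt((4 - 4*(-135)) + 26) = sqrt((4 + 540) + 26) = sqrt(544 + 26) = sqrt(570)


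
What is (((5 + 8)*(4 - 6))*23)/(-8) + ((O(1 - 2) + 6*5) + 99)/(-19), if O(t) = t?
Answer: 5169/76 ≈ 68.013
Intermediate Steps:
(((5 + 8)*(4 - 6))*23)/(-8) + ((O(1 - 2) + 6*5) + 99)/(-19) = (((5 + 8)*(4 - 6))*23)/(-8) + (((1 - 2) + 6*5) + 99)/(-19) = ((13*(-2))*23)*(-1/8) + ((-1 + 30) + 99)*(-1/19) = -26*23*(-1/8) + (29 + 99)*(-1/19) = -598*(-1/8) + 128*(-1/19) = 299/4 - 128/19 = 5169/76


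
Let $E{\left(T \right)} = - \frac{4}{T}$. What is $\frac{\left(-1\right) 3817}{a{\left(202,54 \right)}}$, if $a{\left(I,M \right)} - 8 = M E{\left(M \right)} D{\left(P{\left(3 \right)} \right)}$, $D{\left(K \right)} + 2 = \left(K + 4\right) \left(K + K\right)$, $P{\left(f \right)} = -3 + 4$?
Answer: $\frac{3817}{24} \approx 159.04$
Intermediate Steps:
$P{\left(f \right)} = 1$
$D{\left(K \right)} = -2 + 2 K \left(4 + K\right)$ ($D{\left(K \right)} = -2 + \left(K + 4\right) \left(K + K\right) = -2 + \left(4 + K\right) 2 K = -2 + 2 K \left(4 + K\right)$)
$a{\left(I,M \right)} = -24$ ($a{\left(I,M \right)} = 8 + M \left(- \frac{4}{M}\right) \left(-2 + 2 \cdot 1^{2} + 8 \cdot 1\right) = 8 - 4 \left(-2 + 2 \cdot 1 + 8\right) = 8 - 4 \left(-2 + 2 + 8\right) = 8 - 32 = -24$)
$\frac{\left(-1\right) 3817}{a{\left(202,54 \right)}} = \frac{\left(-1\right) 3817}{-24} = \left(-3817\right) \left(- \frac{1}{24}\right) = \frac{3817}{24}$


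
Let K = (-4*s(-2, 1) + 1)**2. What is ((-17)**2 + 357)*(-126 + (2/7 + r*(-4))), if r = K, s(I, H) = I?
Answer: -2033608/7 ≈ -2.9052e+5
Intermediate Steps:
K = 81 (K = (-4*(-2) + 1)**2 = (8 + 1)**2 = 9**2 = 81)
r = 81
((-17)**2 + 357)*(-126 + (2/7 + r*(-4))) = ((-17)**2 + 357)*(-126 + (2/7 + 81*(-4))) = (289 + 357)*(-126 + (2*(1/7) - 324)) = 646*(-126 + (2/7 - 324)) = 646*(-126 - 2266/7) = 646*(-3148/7) = -2033608/7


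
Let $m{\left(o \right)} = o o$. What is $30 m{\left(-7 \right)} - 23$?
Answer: $1447$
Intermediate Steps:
$m{\left(o \right)} = o^{2}$
$30 m{\left(-7 \right)} - 23 = 30 \left(-7\right)^{2} - 23 = 30 \cdot 49 - 23 = 1470 - 23 = 1447$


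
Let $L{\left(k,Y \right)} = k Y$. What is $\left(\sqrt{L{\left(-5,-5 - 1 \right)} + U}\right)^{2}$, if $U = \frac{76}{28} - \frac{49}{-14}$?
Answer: $\frac{507}{14} \approx 36.214$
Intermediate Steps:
$U = \frac{87}{14}$ ($U = 76 \cdot \frac{1}{28} - - \frac{7}{2} = \frac{19}{7} + \frac{7}{2} = \frac{87}{14} \approx 6.2143$)
$L{\left(k,Y \right)} = Y k$
$\left(\sqrt{L{\left(-5,-5 - 1 \right)} + U}\right)^{2} = \left(\sqrt{\left(-5 - 1\right) \left(-5\right) + \frac{87}{14}}\right)^{2} = \left(\sqrt{\left(-6\right) \left(-5\right) + \frac{87}{14}}\right)^{2} = \left(\sqrt{30 + \frac{87}{14}}\right)^{2} = \left(\sqrt{\frac{507}{14}}\right)^{2} = \left(\frac{13 \sqrt{42}}{14}\right)^{2} = \frac{507}{14}$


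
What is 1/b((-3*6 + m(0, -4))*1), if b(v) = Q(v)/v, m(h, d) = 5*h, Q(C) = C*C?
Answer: -1/18 ≈ -0.055556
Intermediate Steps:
Q(C) = C²
b(v) = v (b(v) = v²/v = v)
1/b((-3*6 + m(0, -4))*1) = 1/((-3*6 + 5*0)*1) = 1/((-18 + 0)*1) = 1/(-18*1) = 1/(-18) = -1/18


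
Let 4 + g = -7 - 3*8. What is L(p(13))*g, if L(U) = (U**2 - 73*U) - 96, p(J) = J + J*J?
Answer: -690970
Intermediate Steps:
p(J) = J + J**2
L(U) = -96 + U**2 - 73*U
g = -35 (g = -4 + (-7 - 3*8) = -4 + (-7 - 24) = -4 - 31 = -35)
L(p(13))*g = (-96 + (13*(1 + 13))**2 - 949*(1 + 13))*(-35) = (-96 + (13*14)**2 - 949*14)*(-35) = (-96 + 182**2 - 73*182)*(-35) = (-96 + 33124 - 13286)*(-35) = 19742*(-35) = -690970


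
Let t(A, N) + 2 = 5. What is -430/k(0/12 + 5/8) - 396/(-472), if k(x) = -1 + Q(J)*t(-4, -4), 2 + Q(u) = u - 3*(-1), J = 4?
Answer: -24677/826 ≈ -29.875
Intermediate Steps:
Q(u) = 1 + u (Q(u) = -2 + (u - 3*(-1)) = -2 + (u + 3) = -2 + (3 + u) = 1 + u)
t(A, N) = 3 (t(A, N) = -2 + 5 = 3)
k(x) = 14 (k(x) = -1 + (1 + 4)*3 = -1 + 5*3 = -1 + 15 = 14)
-430/k(0/12 + 5/8) - 396/(-472) = -430/14 - 396/(-472) = -430*1/14 - 396*(-1/472) = -215/7 + 99/118 = -24677/826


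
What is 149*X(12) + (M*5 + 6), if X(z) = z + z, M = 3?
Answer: 3597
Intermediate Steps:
X(z) = 2*z
149*X(12) + (M*5 + 6) = 149*(2*12) + (3*5 + 6) = 149*24 + (15 + 6) = 3576 + 21 = 3597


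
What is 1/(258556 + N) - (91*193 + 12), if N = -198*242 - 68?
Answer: -3700802899/210572 ≈ -17575.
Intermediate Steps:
N = -47984 (N = -47916 - 68 = -47984)
1/(258556 + N) - (91*193 + 12) = 1/(258556 - 47984) - (91*193 + 12) = 1/210572 - (17563 + 12) = 1/210572 - 1*17575 = 1/210572 - 17575 = -3700802899/210572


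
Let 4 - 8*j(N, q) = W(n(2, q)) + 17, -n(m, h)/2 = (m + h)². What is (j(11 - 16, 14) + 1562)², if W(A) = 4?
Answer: 155725441/64 ≈ 2.4332e+6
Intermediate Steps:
n(m, h) = -2*(h + m)² (n(m, h) = -2*(m + h)² = -2*(h + m)²)
j(N, q) = -17/8 (j(N, q) = ½ - (4 + 17)/8 = ½ - ⅛*21 = ½ - 21/8 = -17/8)
(j(11 - 16, 14) + 1562)² = (-17/8 + 1562)² = (12479/8)² = 155725441/64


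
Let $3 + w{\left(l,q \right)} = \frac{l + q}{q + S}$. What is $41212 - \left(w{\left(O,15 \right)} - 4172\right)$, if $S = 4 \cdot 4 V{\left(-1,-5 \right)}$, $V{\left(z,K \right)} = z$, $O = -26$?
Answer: $45376$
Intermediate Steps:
$S = -16$ ($S = 4 \cdot 4 \left(-1\right) = 16 \left(-1\right) = -16$)
$w{\left(l,q \right)} = -3 + \frac{l + q}{-16 + q}$ ($w{\left(l,q \right)} = -3 + \frac{l + q}{q - 16} = -3 + \frac{l + q}{-16 + q}$)
$41212 - \left(w{\left(O,15 \right)} - 4172\right) = 41212 - \left(\frac{48 - 26 - 30}{-16 + 15} - 4172\right) = 41212 - \left(\frac{48 - 26 - 30}{-1} - 4172\right) = 41212 - \left(\left(-1\right) \left(-8\right) - 4172\right) = 41212 - \left(8 - 4172\right) = 41212 - -4164 = 41212 + 4164 = 45376$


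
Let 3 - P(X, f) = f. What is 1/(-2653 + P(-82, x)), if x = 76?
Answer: -1/2726 ≈ -0.00036684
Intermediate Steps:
P(X, f) = 3 - f
1/(-2653 + P(-82, x)) = 1/(-2653 + (3 - 1*76)) = 1/(-2653 + (3 - 76)) = 1/(-2653 - 73) = 1/(-2726) = -1/2726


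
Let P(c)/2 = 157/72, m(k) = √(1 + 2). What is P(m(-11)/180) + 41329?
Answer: 1488001/36 ≈ 41333.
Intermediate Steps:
m(k) = √3
P(c) = 157/36 (P(c) = 2*(157/72) = 157/36)
P(m(-11)/180) + 41329 = 157/36 + 41329 = 1488001/36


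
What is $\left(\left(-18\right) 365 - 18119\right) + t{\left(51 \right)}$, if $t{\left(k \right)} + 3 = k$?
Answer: $-24641$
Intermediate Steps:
$t{\left(k \right)} = -3 + k$
$\left(\left(-18\right) 365 - 18119\right) + t{\left(51 \right)} = \left(\left(-18\right) 365 - 18119\right) + \left(-3 + 51\right) = \left(-6570 - 18119\right) + 48 = -24689 + 48 = -24641$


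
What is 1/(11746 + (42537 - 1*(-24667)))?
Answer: 1/78950 ≈ 1.2666e-5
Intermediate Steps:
1/(11746 + (42537 - 1*(-24667))) = 1/(11746 + (42537 + 24667)) = 1/(11746 + 67204) = 1/78950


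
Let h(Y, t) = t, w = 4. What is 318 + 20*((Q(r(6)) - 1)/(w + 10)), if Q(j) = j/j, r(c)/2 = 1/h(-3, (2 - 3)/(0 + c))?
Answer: 318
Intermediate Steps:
r(c) = -2*c (r(c) = 2/(((2 - 3)/(0 + c))) = 2/((-1/c)) = 2*(-c) = -2*c)
Q(j) = 1
318 + 20*((Q(r(6)) - 1)/(w + 10)) = 318 + 20*((1 - 1)/(4 + 10)) = 318 + 20*(0/14) = 318 + 20*(0*(1/14)) = 318 + 20*0 = 318 + 0 = 318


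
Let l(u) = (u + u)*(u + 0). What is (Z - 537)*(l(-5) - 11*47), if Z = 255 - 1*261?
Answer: 253581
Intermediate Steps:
Z = -6 (Z = 255 - 261 = -6)
l(u) = 2*u² (l(u) = (2*u)*u = 2*u²)
(Z - 537)*(l(-5) - 11*47) = (-6 - 537)*(2*(-5)² - 11*47) = -543*(2*25 - 517) = -543*(50 - 517) = -543*(-467) = 253581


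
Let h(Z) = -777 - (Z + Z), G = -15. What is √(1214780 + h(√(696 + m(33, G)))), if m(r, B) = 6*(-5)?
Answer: √(1214003 - 6*√74) ≈ 1101.8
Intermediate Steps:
m(r, B) = -30
h(Z) = -777 - 2*Z
√(1214780 + h(√(696 + m(33, G)))) = √(1214780 + (-777 - 2*√(696 - 30))) = √(1214780 + (-777 - 6*√74)) = √(1214003 - 6*√74)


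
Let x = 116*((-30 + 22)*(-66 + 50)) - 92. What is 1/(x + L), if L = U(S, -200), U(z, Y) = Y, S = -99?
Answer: 1/14556 ≈ 6.8700e-5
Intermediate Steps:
x = 14756 (x = 116*(-8*(-16)) - 92 = 116*128 - 92 = 14848 - 92 = 14756)
L = -200
1/(x + L) = 1/(14756 - 200) = 1/14556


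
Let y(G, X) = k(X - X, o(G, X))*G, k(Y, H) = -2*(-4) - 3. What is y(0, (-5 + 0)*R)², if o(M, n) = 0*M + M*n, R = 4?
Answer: 0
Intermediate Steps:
o(M, n) = M*n (o(M, n) = 0 + M*n = M*n)
k(Y, H) = 5 (k(Y, H) = 8 - 3 = 5)
y(G, X) = 5*G
y(0, (-5 + 0)*R)² = (5*0)² = 0² = 0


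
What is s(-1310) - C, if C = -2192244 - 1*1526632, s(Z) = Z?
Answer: 3717566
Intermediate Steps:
C = -3718876 (C = -2192244 - 1526632 = -3718876)
s(-1310) - C = -1310 - 1*(-3718876) = -1310 + 3718876 = 3717566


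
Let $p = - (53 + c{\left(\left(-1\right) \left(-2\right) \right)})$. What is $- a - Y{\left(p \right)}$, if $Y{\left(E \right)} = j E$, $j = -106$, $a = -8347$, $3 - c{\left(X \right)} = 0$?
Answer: $2411$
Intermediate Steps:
$c{\left(X \right)} = 3$ ($c{\left(X \right)} = 3 - 0 = 3 + 0 = 3$)
$p = -56$ ($p = - (53 + 3) = \left(-1\right) 56 = -56$)
$Y{\left(E \right)} = - 106 E$
$- a - Y{\left(p \right)} = \left(-1\right) \left(-8347\right) - \left(-106\right) \left(-56\right) = 8347 - 5936 = 2411$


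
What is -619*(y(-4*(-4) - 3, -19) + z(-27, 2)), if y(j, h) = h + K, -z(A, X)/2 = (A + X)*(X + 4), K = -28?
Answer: -156607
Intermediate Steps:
z(A, X) = -2*(4 + X)*(A + X) (z(A, X) = -2*(A + X)*(X + 4) = -2*(A + X)*(4 + X) = -2*(4 + X)*(A + X))
y(j, h) = -28 + h (y(j, h) = h - 28 = -28 + h)
-619*(y(-4*(-4) - 3, -19) + z(-27, 2)) = -619*((-28 - 19) + (-8*(-27) - 8*2 - 2*2**2 - 2*(-27)*2)) = -619*(-47 + (216 - 16 - 2*4 + 108)) = -619*(-47 + (216 - 16 - 8 + 108)) = -619*(-47 + 300) = -619*253 = -156607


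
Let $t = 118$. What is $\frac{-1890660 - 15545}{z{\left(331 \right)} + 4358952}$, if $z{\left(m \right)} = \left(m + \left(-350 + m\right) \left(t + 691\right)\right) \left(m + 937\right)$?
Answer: $\frac{1906205}{14711768} \approx 0.12957$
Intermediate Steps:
$z{\left(m \right)} = \left(-283150 + 810 m\right) \left(937 + m\right)$ ($z{\left(m \right)} = \left(m + \left(-350 + m\right) \left(118 + 691\right)\right) \left(m + 937\right) = \left(m + \left(-350 + m\right) 809\right) \left(937 + m\right) = \left(m + \left(-283150 + 809 m\right)\right) \left(937 + m\right) = \left(-283150 + 810 m\right) \left(937 + m\right)$)
$\frac{-1890660 - 15545}{z{\left(331 \right)} + 4358952} = \frac{-1890660 - 15545}{\left(-265311550 + 810 \cdot 331^{2} + 475820 \cdot 331\right) + 4358952} = - \frac{1906205}{\left(-265311550 + 810 \cdot 109561 + 157496420\right) + 4358952} = - \frac{1906205}{\left(-265311550 + 88744410 + 157496420\right) + 4358952} = - \frac{1906205}{-19070720 + 4358952} = - \frac{1906205}{-14711768} = \left(-1906205\right) \left(- \frac{1}{14711768}\right) = \frac{1906205}{14711768}$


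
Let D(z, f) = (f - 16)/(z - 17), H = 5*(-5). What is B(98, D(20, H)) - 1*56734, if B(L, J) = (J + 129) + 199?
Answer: -169259/3 ≈ -56420.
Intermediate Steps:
H = -25
D(z, f) = (-16 + f)/(-17 + z)
B(L, J) = 328 + J (B(L, J) = (129 + J) + 199 = 328 + J)
B(98, D(20, H)) - 1*56734 = (328 + (-16 - 25)/(-17 + 20)) - 1*56734 = (328 - 41/3) - 56734 = 943/3 - 56734 = -169259/3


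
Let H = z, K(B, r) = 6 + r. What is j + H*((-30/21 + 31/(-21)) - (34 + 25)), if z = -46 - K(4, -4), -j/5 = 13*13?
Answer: 14885/7 ≈ 2126.4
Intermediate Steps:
j = -845 (j = -65*13 = -5*169 = -845)
z = -48 (z = -46 - (6 - 4) = -46 - 1*2 = -46 - 2 = -48)
H = -48
j + H*((-30/21 + 31/(-21)) - (34 + 25)) = -845 - 48*((-30/21 + 31/(-21)) - (34 + 25)) = -845 - 48*((-30*1/21 + 31*(-1/21)) - 1*59) = -845 - 48*((-10/7 - 31/21) - 59) = -845 - 48*(-61/21 - 59) = -845 - 48*(-1300/21) = -845 + 20800/7 = 14885/7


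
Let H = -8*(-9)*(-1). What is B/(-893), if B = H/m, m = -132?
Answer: -6/9823 ≈ -0.00061081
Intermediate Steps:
H = -72 (H = 72*(-1) = -72)
B = 6/11 (B = -72/(-132) = -72*(-1/132) = 6/11 ≈ 0.54545)
B/(-893) = (6/11)/(-893) = (6/11)*(-1/893) = -6/9823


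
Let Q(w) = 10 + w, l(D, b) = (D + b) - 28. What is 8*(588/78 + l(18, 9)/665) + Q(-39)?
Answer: 270551/8645 ≈ 31.296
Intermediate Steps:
l(D, b) = -28 + D + b
8*(588/78 + l(18, 9)/665) + Q(-39) = 8*(588/78 + (-28 + 18 + 9)/665) + (10 - 39) = 8*(588*(1/78) - 1*1/665) - 29 = 8*(98/13 - 1/665) - 29 = 8*(65157/8645) - 29 = 521256/8645 - 29 = 270551/8645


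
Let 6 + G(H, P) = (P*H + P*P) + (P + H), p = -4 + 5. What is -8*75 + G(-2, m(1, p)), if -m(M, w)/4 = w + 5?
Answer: -8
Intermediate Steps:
p = 1
m(M, w) = -20 - 4*w (m(M, w) = -4*(w + 5) = -4*(5 + w) = -20 - 4*w)
G(H, P) = -6 + H + P + P**2 + H*P (G(H, P) = -6 + ((P*H + P*P) + (P + H)) = -6 + ((H*P + P**2) + (H + P)) = -6 + ((P**2 + H*P) + (H + P)) = -6 + (H + P + P**2 + H*P) = -6 + H + P + P**2 + H*P)
-8*75 + G(-2, m(1, p)) = -8*75 + (-6 - 2 + (-20 - 4*1) + (-20 - 4*1)**2 - 2*(-20 - 4*1)) = -600 + (-6 - 2 + (-20 - 4) + (-20 - 4)**2 - 2*(-20 - 4)) = -600 + (-6 - 2 - 24 + (-24)**2 - 2*(-24)) = -600 + (-6 - 2 - 24 + 576 + 48) = -600 + 592 = -8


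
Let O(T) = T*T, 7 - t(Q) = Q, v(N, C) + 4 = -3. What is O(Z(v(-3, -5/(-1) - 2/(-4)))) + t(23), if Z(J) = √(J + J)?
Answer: -30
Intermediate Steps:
v(N, C) = -7 (v(N, C) = -4 - 3 = -7)
t(Q) = 7 - Q
Z(J) = √2*√J (Z(J) = √(2*J) = √2*√J)
O(T) = T²
O(Z(v(-3, -5/(-1) - 2/(-4)))) + t(23) = (√2*√(-7))² + (7 - 1*23) = (√2*(I*√7))² + (7 - 23) = (I*√14)² - 16 = -14 - 16 = -30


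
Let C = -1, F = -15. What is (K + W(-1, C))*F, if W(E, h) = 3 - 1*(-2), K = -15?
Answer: 150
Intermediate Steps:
W(E, h) = 5 (W(E, h) = 3 + 2 = 5)
(K + W(-1, C))*F = (-15 + 5)*(-15) = -10*(-15) = 150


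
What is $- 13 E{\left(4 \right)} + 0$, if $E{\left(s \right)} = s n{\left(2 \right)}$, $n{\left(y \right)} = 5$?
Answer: $-260$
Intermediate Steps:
$E{\left(s \right)} = 5 s$ ($E{\left(s \right)} = s 5 = 5 s$)
$- 13 E{\left(4 \right)} + 0 = - 13 \cdot 5 \cdot 4 + 0 = \left(-13\right) 20 + 0 = -260 + 0 = -260$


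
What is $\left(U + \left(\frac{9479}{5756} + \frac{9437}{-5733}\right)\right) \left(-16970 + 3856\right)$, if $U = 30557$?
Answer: $- \frac{6611783663994247}{16499574} \approx -4.0072 \cdot 10^{8}$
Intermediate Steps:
$\left(U + \left(\frac{9479}{5756} + \frac{9437}{-5733}\right)\right) \left(-16970 + 3856\right) = \left(30557 + \left(\frac{9479}{5756} + \frac{9437}{-5733}\right)\right) \left(-16970 + 3856\right) = \left(30557 + \left(9479 \cdot \frac{1}{5756} + 9437 \left(- \frac{1}{5733}\right)\right)\right) \left(-13114\right) = \left(30557 + \left(\frac{9479}{5756} - \frac{9437}{5733}\right)\right) \left(-13114\right) = \left(30557 + \frac{23735}{32999148}\right) \left(-13114\right) = \frac{1008354989171}{32999148} \left(-13114\right) = - \frac{6611783663994247}{16499574}$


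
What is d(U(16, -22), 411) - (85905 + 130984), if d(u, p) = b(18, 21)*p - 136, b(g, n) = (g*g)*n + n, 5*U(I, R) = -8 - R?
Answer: 2588050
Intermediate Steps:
U(I, R) = -8/5 - R/5 (U(I, R) = (-8 - R)/5 = -8/5 - R/5)
b(g, n) = n + n*g**2 (b(g, n) = g**2*n + n = n*g**2 + n = n + n*g**2)
d(u, p) = -136 + 6825*p (d(u, p) = (21*(1 + 18**2))*p - 136 = (21*(1 + 324))*p - 136 = (21*325)*p - 136 = 6825*p - 136 = -136 + 6825*p)
d(U(16, -22), 411) - (85905 + 130984) = (-136 + 6825*411) - (85905 + 130984) = (-136 + 2805075) - 1*216889 = 2804939 - 216889 = 2588050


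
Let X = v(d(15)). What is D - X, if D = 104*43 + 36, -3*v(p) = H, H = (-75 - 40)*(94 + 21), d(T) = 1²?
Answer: 299/3 ≈ 99.667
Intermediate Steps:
d(T) = 1
H = -13225 (H = -115*115 = -13225)
v(p) = 13225/3 (v(p) = -⅓*(-13225) = 13225/3)
D = 4508 (D = 4472 + 36 = 4508)
X = 13225/3 ≈ 4408.3
D - X = 4508 - 1*13225/3 = 4508 - 13225/3 = 299/3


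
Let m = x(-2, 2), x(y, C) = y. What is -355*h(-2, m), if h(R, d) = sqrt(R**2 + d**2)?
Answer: -710*sqrt(2) ≈ -1004.1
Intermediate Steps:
m = -2
-355*h(-2, m) = -355*sqrt((-2)**2 + (-2)**2) = -355*sqrt(4 + 4) = -710*sqrt(2)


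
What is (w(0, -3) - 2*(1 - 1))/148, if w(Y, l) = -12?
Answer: -3/37 ≈ -0.081081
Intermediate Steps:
(w(0, -3) - 2*(1 - 1))/148 = (-12 - 2*(1 - 1))/148 = (-12 - 2*0)*(1/148) = (-12 + 0)*(1/148) = -12*1/148 = -3/37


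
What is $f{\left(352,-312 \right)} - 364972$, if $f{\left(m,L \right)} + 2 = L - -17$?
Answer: $-365269$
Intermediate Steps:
$f{\left(m,L \right)} = 15 + L$ ($f{\left(m,L \right)} = -2 + \left(L - -17\right) = -2 + \left(L + 17\right) = -2 + \left(17 + L\right) = 15 + L$)
$f{\left(352,-312 \right)} - 364972 = \left(15 - 312\right) - 364972 = -297 - 364972 = -365269$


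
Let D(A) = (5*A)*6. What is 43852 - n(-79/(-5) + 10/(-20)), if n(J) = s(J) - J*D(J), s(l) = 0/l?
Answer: 508747/10 ≈ 50875.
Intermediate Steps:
D(A) = 30*A
s(l) = 0
n(J) = -30*J² (n(J) = 0 - J*30*J = 0 - 30*J² = -30*J²)
43852 - n(-79/(-5) + 10/(-20)) = 43852 - (-30)*(-79/(-5) + 10/(-20))² = 43852 - (-30)*(-79*(-⅕) + 10*(-1/20))² = 43852 - (-30)*(79/5 - ½)² = 43852 - (-30)*(153/10)² = 43852 - (-30)*23409/100 = 43852 - 1*(-70227/10) = 43852 + 70227/10 = 508747/10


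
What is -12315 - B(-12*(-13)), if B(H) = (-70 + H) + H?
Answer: -12557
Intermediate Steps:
B(H) = -70 + 2*H
-12315 - B(-12*(-13)) = -12315 - (-70 + 2*(-12*(-13))) = -12315 - (-70 + 2*156) = -12315 - (-70 + 312) = -12315 - 1*242 = -12315 - 242 = -12557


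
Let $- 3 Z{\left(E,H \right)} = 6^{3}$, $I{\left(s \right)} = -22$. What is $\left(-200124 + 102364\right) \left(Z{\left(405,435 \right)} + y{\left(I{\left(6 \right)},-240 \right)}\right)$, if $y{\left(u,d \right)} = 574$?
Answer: $-49075520$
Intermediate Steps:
$Z{\left(E,H \right)} = -72$ ($Z{\left(E,H \right)} = - \frac{6^{3}}{3} = \left(- \frac{1}{3}\right) 216 = -72$)
$\left(-200124 + 102364\right) \left(Z{\left(405,435 \right)} + y{\left(I{\left(6 \right)},-240 \right)}\right) = \left(-200124 + 102364\right) \left(-72 + 574\right) = \left(-97760\right) 502 = -49075520$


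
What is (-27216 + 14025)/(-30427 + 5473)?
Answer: 4397/8318 ≈ 0.52861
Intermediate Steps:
(-27216 + 14025)/(-30427 + 5473) = -13191/(-24954) = -13191*(-1/24954) = 4397/8318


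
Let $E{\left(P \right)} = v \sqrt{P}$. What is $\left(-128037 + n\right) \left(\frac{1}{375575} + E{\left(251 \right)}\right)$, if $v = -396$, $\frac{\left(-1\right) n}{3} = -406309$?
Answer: $\frac{218178}{75115} - 431992440 \sqrt{251} \approx -6.844 \cdot 10^{9}$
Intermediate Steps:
$n = 1218927$ ($n = \left(-3\right) \left(-406309\right) = 1218927$)
$E{\left(P \right)} = - 396 \sqrt{P}$
$\left(-128037 + n\right) \left(\frac{1}{375575} + E{\left(251 \right)}\right) = \left(-128037 + 1218927\right) \left(\frac{1}{375575} - 396 \sqrt{251}\right) = 1090890 \left(\frac{1}{375575} - 396 \sqrt{251}\right) = \frac{218178}{75115} - 431992440 \sqrt{251}$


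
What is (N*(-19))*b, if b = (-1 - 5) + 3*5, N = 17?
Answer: -2907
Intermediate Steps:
b = 9 (b = -6 + 15 = 9)
(N*(-19))*b = (17*(-19))*9 = -323*9 = -2907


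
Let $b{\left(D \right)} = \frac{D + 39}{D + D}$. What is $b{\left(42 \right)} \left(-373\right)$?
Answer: $- \frac{10071}{28} \approx -359.68$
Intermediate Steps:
$b{\left(D \right)} = \frac{39 + D}{2 D}$
$b{\left(42 \right)} \left(-373\right) = \frac{39 + 42}{2 \cdot 42} \left(-373\right) = \frac{1}{2} \cdot \frac{1}{42} \cdot 81 \left(-373\right) = \frac{27}{28} \left(-373\right) = - \frac{10071}{28}$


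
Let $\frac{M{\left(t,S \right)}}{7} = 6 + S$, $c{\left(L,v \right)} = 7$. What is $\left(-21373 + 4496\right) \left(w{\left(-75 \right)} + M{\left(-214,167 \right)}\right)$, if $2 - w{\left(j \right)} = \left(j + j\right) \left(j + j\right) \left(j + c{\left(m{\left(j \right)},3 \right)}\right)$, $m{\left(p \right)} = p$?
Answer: $-25842281801$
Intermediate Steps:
$M{\left(t,S \right)} = 42 + 7 S$ ($M{\left(t,S \right)} = 7 \left(6 + S\right) = 42 + 7 S$)
$w{\left(j \right)} = 2 - 4 j^{2} \left(7 + j\right)$ ($w{\left(j \right)} = 2 - \left(j + j\right) \left(j + j\right) \left(j + 7\right) = 2 - 2 j 2 j \left(7 + j\right) = 2 - 4 j^{2} \left(7 + j\right)$)
$\left(-21373 + 4496\right) \left(w{\left(-75 \right)} + M{\left(-214,167 \right)}\right) = \left(-21373 + 4496\right) \left(\left(2 - 28 \left(-75\right)^{2} - 4 \left(-75\right)^{3}\right) + \left(42 + 7 \cdot 167\right)\right) = - 16877 \left(\left(2 - 157500 - -1687500\right) + \left(42 + 1169\right)\right) = - 16877 \left(\left(2 - 157500 + 1687500\right) + 1211\right) = - 16877 \left(1530002 + 1211\right) = \left(-16877\right) 1531213 = -25842281801$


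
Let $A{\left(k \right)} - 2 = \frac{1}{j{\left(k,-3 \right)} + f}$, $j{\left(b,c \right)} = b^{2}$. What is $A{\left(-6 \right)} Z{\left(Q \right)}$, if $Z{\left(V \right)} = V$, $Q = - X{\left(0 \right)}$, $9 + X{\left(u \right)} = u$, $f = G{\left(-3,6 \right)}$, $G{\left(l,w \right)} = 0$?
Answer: $\frac{73}{4} \approx 18.25$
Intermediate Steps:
$f = 0$
$X{\left(u \right)} = -9 + u$
$Q = 9$ ($Q = - (-9 + 0) = \left(-1\right) \left(-9\right) = 9$)
$A{\left(k \right)} = 2 + \frac{1}{k^{2}}$ ($A{\left(k \right)} = 2 + \frac{1}{k^{2} + 0} = 2 + \frac{1}{k^{2}}$)
$A{\left(-6 \right)} Z{\left(Q \right)} = \left(2 + \frac{1}{36}\right) 9 = \frac{73}{36} \cdot 9 = \frac{73}{4}$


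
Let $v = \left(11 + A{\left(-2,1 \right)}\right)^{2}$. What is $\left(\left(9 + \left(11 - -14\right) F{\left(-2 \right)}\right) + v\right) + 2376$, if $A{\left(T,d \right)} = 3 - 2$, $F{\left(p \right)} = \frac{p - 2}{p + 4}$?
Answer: $2479$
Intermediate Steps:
$F{\left(p \right)} = \frac{-2 + p}{4 + p}$
$A{\left(T,d \right)} = 1$
$v = 144$ ($v = \left(11 + 1\right)^{2} = 12^{2} = 144$)
$\left(\left(9 + \left(11 - -14\right) F{\left(-2 \right)}\right) + v\right) + 2376 = \left(\left(9 + \left(11 - -14\right) \frac{-2 - 2}{4 - 2}\right) + 144\right) + 2376 = \left(\left(9 + \left(11 + 14\right) \frac{1}{2} \left(-4\right)\right) + 144\right) + 2376 = \left(\left(9 + 25 \cdot \frac{1}{2} \left(-4\right)\right) + 144\right) + 2376 = \left(\left(9 + 25 \left(-2\right)\right) + 144\right) + 2376 = \left(\left(9 - 50\right) + 144\right) + 2376 = \left(-41 + 144\right) + 2376 = 103 + 2376 = 2479$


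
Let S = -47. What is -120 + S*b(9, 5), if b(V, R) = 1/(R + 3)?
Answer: -1007/8 ≈ -125.88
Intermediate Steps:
b(V, R) = 1/(3 + R)
-120 + S*b(9, 5) = -120 - 47/(3 + 5) = -120 - 47/8 = -1007/8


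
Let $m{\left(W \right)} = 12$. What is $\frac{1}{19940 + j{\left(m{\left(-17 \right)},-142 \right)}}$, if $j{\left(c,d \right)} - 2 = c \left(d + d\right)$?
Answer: $\frac{1}{16534} \approx 6.0481 \cdot 10^{-5}$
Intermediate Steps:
$j{\left(c,d \right)} = 2 + 2 c d$ ($j{\left(c,d \right)} = 2 + c \left(d + d\right) = 2 + c 2 d = 2 + 2 c d$)
$\frac{1}{19940 + j{\left(m{\left(-17 \right)},-142 \right)}} = \frac{1}{19940 + \left(2 + 2 \cdot 12 \left(-142\right)\right)} = \frac{1}{19940 + \left(2 - 3408\right)} = \frac{1}{19940 - 3406} = \frac{1}{16534}$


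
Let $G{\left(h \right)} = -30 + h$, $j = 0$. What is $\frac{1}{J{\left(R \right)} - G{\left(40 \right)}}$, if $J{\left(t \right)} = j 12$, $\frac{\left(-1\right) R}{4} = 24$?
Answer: $- \frac{1}{10} \approx -0.1$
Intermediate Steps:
$R = -96$ ($R = \left(-4\right) 24 = -96$)
$J{\left(t \right)} = 0$ ($J{\left(t \right)} = 0 \cdot 12 = 0$)
$\frac{1}{J{\left(R \right)} - G{\left(40 \right)}} = \frac{1}{0 - \left(-30 + 40\right)} = \frac{1}{0 - 10} = \frac{1}{-10} = - \frac{1}{10}$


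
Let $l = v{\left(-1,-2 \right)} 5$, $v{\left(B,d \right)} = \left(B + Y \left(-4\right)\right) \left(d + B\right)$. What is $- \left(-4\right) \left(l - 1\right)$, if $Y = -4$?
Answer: $-904$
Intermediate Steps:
$v{\left(B,d \right)} = \left(16 + B\right) \left(B + d\right)$ ($v{\left(B,d \right)} = \left(B - -16\right) \left(d + B\right) = \left(B + 16\right) \left(B + d\right) = \left(16 + B\right) \left(B + d\right)$)
$l = -225$ ($l = \left(\left(-1\right)^{2} + 16 \left(-1\right) + 16 \left(-2\right) - -2\right) 5 = \left(1 - 16 - 32 + 2\right) 5 = \left(-45\right) 5 = -225$)
$- \left(-4\right) \left(l - 1\right) = - \left(-4\right) \left(-225 - 1\right) = - \left(-4\right) \left(-226\right) = \left(-1\right) 904 = -904$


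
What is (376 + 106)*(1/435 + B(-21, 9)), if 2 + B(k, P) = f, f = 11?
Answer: 1887512/435 ≈ 4339.1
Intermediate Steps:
B(k, P) = 9 (B(k, P) = -2 + 11 = 9)
(376 + 106)*(1/435 + B(-21, 9)) = (376 + 106)*(1/435 + 9) = 482*(1/435 + 9) = 482*(3916/435) = 1887512/435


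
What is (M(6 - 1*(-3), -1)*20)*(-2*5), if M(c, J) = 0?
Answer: 0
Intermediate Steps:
(M(6 - 1*(-3), -1)*20)*(-2*5) = (0*20)*(-2*5) = 0*(-10) = 0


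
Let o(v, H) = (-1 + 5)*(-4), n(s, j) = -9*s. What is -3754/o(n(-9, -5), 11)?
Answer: 1877/8 ≈ 234.63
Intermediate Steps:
o(v, H) = -16 (o(v, H) = 4*(-4) = -16)
-3754/o(n(-9, -5), 11) = -3754/(-16) = -3754*(-1/16) = 1877/8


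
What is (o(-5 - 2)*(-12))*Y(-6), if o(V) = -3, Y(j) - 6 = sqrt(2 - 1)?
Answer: 252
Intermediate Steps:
Y(j) = 7 (Y(j) = 6 + sqrt(2 - 1) = 6 + sqrt(1) = 6 + 1 = 7)
(o(-5 - 2)*(-12))*Y(-6) = -3*(-12)*7 = 36*7 = 252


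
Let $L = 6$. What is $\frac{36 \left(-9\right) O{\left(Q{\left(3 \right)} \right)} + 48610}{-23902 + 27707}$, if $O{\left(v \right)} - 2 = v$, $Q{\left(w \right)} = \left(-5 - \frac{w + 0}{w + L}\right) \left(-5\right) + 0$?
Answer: $\frac{39322}{3805} \approx 10.334$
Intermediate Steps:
$Q{\left(w \right)} = 25 + \frac{5 w}{6 + w}$ ($Q{\left(w \right)} = \left(-5 - \frac{w + 0}{w + 6}\right) \left(-5\right) + 0 = \left(-5 - \frac{w}{6 + w}\right) \left(-5\right) + 0 = \left(25 + \frac{5 w}{6 + w}\right) + 0 = 25 + \frac{5 w}{6 + w}$)
$O{\left(v \right)} = 2 + v$
$\frac{36 \left(-9\right) O{\left(Q{\left(3 \right)} \right)} + 48610}{-23902 + 27707} = \frac{36 \left(-9\right) \left(2 + \frac{30 \left(5 + 3\right)}{6 + 3}\right) + 48610}{-23902 + 27707} = \frac{- 324 \left(2 + 30 \cdot \frac{1}{9} \cdot 8\right) + 48610}{3805} = \left(- 324 \left(2 + 30 \cdot \frac{1}{9} \cdot 8\right) + 48610\right) \frac{1}{3805} = \left(- 324 \left(2 + \frac{80}{3}\right) + 48610\right) \frac{1}{3805} = \left(\left(-324\right) \frac{86}{3} + 48610\right) \frac{1}{3805} = \left(-9288 + 48610\right) \frac{1}{3805} = 39322 \cdot \frac{1}{3805} = \frac{39322}{3805}$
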